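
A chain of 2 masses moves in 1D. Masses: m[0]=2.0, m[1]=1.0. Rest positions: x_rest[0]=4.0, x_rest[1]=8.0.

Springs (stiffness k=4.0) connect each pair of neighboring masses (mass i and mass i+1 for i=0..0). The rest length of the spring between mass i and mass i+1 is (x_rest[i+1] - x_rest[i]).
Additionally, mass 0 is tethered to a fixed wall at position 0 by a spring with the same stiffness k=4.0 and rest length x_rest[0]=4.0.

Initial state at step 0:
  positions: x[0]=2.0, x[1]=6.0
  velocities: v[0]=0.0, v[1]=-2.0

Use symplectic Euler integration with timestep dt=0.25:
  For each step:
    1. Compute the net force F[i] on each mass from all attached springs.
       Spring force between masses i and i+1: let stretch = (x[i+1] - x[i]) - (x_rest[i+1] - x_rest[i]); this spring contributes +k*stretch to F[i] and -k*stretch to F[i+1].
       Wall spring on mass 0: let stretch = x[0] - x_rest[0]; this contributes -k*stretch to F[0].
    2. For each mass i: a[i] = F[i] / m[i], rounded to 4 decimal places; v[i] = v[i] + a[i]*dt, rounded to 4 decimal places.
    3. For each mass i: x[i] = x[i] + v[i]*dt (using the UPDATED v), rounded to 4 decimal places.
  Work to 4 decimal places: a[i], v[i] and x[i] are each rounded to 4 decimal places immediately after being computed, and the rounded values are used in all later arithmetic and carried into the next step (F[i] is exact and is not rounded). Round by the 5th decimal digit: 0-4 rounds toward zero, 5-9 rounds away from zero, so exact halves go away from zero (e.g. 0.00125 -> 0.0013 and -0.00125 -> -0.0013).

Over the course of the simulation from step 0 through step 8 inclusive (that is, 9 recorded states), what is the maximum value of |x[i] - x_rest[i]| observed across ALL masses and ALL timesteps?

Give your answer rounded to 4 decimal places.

Step 0: x=[2.0000 6.0000] v=[0.0000 -2.0000]
Step 1: x=[2.2500 5.5000] v=[1.0000 -2.0000]
Step 2: x=[2.6250 5.1875] v=[1.5000 -1.2500]
Step 3: x=[2.9922 5.2344] v=[1.4688 0.1875]
Step 4: x=[3.2657 5.7207] v=[1.0938 1.9453]
Step 5: x=[3.4378 6.5933] v=[0.6885 3.4903]
Step 6: x=[3.5747 7.6770] v=[0.5474 4.3348]
Step 7: x=[3.7775 8.7351] v=[0.8112 4.2325]
Step 8: x=[4.1278 9.5538] v=[1.4013 3.2749]
Max displacement = 2.8125

Answer: 2.8125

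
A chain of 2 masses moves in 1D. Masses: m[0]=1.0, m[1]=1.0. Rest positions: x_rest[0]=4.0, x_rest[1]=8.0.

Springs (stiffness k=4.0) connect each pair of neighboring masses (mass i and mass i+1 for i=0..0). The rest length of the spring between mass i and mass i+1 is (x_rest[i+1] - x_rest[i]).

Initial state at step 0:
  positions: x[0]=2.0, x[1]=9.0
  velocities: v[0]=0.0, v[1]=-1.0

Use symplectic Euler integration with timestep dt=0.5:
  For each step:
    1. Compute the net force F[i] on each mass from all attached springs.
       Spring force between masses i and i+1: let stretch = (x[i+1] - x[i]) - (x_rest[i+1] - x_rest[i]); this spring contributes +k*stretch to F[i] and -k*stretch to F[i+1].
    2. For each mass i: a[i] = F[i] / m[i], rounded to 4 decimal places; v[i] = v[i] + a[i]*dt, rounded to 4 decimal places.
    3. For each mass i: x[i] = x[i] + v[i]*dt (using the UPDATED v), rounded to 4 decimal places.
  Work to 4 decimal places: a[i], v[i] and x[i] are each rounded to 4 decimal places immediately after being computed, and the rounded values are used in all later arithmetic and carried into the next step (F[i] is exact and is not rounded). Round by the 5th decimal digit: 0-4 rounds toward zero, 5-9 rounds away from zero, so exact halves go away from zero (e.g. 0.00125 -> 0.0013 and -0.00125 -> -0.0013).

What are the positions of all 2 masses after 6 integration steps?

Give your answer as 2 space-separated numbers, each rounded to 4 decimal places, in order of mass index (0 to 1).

Answer: 3.5000 4.5000

Derivation:
Step 0: x=[2.0000 9.0000] v=[0.0000 -1.0000]
Step 1: x=[5.0000 5.5000] v=[6.0000 -7.0000]
Step 2: x=[4.5000 5.5000] v=[-1.0000 0.0000]
Step 3: x=[1.0000 8.5000] v=[-7.0000 6.0000]
Step 4: x=[1.0000 8.0000] v=[0.0000 -1.0000]
Step 5: x=[4.0000 4.5000] v=[6.0000 -7.0000]
Step 6: x=[3.5000 4.5000] v=[-1.0000 0.0000]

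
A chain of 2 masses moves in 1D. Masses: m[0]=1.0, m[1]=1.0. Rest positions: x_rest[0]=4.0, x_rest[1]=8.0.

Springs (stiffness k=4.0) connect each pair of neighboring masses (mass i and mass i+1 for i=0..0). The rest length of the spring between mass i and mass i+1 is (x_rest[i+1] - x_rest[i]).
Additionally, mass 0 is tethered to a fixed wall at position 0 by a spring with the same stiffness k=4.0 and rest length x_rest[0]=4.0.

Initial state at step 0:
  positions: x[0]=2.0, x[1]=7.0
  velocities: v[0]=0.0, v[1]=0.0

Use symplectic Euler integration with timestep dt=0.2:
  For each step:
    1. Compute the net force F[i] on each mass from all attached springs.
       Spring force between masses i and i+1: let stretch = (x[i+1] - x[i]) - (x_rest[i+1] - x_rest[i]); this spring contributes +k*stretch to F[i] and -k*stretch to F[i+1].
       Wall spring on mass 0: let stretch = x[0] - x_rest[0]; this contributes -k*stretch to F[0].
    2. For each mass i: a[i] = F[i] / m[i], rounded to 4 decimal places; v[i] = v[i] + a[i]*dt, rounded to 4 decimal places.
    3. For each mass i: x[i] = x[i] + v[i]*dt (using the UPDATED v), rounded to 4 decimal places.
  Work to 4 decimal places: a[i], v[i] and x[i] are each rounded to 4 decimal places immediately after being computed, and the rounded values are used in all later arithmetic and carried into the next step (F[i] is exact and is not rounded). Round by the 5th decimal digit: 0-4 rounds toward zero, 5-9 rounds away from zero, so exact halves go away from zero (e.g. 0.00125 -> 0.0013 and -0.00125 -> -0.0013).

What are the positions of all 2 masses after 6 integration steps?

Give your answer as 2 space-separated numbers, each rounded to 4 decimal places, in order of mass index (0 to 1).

Answer: 4.4795 7.7942

Derivation:
Step 0: x=[2.0000 7.0000] v=[0.0000 0.0000]
Step 1: x=[2.4800 6.8400] v=[2.4000 -0.8000]
Step 2: x=[3.2608 6.6224] v=[3.9040 -1.0880]
Step 3: x=[4.0577 6.5069] v=[3.9846 -0.5773]
Step 4: x=[4.5973 6.6396] v=[2.6978 0.6633]
Step 5: x=[4.7281 7.0855] v=[0.6538 2.2295]
Step 6: x=[4.4795 7.7942] v=[-1.2428 3.5436]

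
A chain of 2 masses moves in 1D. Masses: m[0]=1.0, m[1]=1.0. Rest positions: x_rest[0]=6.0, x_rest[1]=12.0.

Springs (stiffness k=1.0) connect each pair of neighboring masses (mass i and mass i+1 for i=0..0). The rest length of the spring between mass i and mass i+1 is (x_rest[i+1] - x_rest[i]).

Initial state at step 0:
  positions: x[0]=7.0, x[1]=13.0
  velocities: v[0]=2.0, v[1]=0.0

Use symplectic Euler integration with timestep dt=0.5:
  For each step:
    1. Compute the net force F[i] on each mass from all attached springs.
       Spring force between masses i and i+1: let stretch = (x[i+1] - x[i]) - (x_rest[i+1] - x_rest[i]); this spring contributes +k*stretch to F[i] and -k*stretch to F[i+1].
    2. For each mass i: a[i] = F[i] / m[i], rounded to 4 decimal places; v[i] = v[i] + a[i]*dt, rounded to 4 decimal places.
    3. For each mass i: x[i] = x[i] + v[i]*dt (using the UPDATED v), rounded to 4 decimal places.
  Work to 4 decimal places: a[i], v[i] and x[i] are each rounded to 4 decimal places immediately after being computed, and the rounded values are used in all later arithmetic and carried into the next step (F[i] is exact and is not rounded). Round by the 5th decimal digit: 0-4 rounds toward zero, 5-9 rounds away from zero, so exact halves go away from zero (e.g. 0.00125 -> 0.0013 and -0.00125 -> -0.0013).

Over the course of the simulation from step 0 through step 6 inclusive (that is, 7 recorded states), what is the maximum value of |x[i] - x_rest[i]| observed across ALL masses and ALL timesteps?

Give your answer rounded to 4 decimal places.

Answer: 4.7032

Derivation:
Step 0: x=[7.0000 13.0000] v=[2.0000 0.0000]
Step 1: x=[8.0000 13.0000] v=[2.0000 0.0000]
Step 2: x=[8.7500 13.2500] v=[1.5000 0.5000]
Step 3: x=[9.1250 13.8750] v=[0.7500 1.2500]
Step 4: x=[9.1875 14.8125] v=[0.1250 1.8750]
Step 5: x=[9.1563 15.8438] v=[-0.0625 2.0625]
Step 6: x=[9.2970 16.7032] v=[0.2813 1.7188]
Max displacement = 4.7032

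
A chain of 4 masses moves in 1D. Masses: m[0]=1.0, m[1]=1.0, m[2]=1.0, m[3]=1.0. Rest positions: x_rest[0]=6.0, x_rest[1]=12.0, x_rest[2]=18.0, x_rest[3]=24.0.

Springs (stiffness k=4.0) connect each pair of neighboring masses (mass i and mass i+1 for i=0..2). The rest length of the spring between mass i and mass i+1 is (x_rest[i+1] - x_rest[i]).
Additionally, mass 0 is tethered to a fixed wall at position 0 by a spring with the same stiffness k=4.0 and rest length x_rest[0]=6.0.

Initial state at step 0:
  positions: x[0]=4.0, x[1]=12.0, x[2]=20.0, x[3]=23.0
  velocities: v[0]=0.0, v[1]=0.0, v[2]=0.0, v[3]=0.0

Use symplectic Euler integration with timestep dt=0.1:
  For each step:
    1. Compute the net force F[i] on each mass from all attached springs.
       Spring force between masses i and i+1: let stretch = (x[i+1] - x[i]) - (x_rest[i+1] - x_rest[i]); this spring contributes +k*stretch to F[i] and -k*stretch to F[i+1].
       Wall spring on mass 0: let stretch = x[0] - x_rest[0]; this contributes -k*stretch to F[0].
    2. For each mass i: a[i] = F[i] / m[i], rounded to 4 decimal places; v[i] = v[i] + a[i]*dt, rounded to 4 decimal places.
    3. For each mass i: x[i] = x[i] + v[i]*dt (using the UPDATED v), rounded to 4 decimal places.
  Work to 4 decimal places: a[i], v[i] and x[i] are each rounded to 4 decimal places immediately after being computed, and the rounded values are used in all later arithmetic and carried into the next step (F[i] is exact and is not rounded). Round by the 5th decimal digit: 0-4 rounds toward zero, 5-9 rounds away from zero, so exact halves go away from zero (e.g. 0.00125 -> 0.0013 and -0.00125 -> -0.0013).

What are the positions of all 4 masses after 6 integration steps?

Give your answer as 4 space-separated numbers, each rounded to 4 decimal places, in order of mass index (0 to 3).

Answer: 6.5421 11.9219 17.0788 24.7306

Derivation:
Step 0: x=[4.0000 12.0000 20.0000 23.0000] v=[0.0000 0.0000 0.0000 0.0000]
Step 1: x=[4.1600 12.0000 19.8000 23.1200] v=[1.6000 0.0000 -2.0000 1.2000]
Step 2: x=[4.4672 11.9984 19.4208 23.3472] v=[3.0720 -0.0160 -3.7920 2.2720]
Step 3: x=[4.8970 11.9925 18.9018 23.6573] v=[4.2976 -0.0595 -5.1904 3.1014]
Step 4: x=[5.4147 11.9791 18.2966 24.0172] v=[5.1770 -0.1340 -6.0519 3.5992]
Step 5: x=[5.9784 11.9558 17.6675 24.3883] v=[5.6369 -0.2328 -6.2907 3.7110]
Step 6: x=[6.5421 11.9219 17.0788 24.7306] v=[5.6365 -0.3391 -5.8871 3.4227]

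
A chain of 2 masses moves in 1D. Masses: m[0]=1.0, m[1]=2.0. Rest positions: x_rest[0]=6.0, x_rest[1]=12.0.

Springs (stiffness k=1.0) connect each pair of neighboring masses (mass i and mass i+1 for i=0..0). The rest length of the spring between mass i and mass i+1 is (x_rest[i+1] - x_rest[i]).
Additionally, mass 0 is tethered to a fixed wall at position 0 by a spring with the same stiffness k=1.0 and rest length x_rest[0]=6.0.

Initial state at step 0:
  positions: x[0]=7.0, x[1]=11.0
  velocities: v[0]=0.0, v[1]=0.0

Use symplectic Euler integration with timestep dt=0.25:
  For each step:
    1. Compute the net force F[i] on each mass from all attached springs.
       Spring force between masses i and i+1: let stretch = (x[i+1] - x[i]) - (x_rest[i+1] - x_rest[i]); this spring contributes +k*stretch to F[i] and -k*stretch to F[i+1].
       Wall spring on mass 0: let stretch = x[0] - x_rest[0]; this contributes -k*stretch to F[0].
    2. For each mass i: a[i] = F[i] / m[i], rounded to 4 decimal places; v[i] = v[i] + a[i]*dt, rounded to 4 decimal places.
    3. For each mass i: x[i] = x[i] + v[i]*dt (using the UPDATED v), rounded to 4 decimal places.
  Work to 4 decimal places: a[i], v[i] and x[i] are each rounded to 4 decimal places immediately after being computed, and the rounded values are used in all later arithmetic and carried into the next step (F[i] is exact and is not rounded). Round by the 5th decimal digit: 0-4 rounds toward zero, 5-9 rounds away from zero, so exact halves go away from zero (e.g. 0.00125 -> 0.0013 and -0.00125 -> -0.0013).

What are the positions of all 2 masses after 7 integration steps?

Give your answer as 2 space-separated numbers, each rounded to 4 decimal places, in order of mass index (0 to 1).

Step 0: x=[7.0000 11.0000] v=[0.0000 0.0000]
Step 1: x=[6.8125 11.0625] v=[-0.7500 0.2500]
Step 2: x=[6.4649 11.1797] v=[-1.3906 0.4688]
Step 3: x=[6.0079 11.3371] v=[-1.8281 0.6295]
Step 4: x=[5.5085 11.5155] v=[-1.9978 0.7134]
Step 5: x=[5.0402 11.6936] v=[-1.8732 0.7125]
Step 6: x=[4.6727 11.8513] v=[-1.4699 0.6308]
Step 7: x=[4.4619 11.9722] v=[-0.8434 0.4835]

Answer: 4.4619 11.9722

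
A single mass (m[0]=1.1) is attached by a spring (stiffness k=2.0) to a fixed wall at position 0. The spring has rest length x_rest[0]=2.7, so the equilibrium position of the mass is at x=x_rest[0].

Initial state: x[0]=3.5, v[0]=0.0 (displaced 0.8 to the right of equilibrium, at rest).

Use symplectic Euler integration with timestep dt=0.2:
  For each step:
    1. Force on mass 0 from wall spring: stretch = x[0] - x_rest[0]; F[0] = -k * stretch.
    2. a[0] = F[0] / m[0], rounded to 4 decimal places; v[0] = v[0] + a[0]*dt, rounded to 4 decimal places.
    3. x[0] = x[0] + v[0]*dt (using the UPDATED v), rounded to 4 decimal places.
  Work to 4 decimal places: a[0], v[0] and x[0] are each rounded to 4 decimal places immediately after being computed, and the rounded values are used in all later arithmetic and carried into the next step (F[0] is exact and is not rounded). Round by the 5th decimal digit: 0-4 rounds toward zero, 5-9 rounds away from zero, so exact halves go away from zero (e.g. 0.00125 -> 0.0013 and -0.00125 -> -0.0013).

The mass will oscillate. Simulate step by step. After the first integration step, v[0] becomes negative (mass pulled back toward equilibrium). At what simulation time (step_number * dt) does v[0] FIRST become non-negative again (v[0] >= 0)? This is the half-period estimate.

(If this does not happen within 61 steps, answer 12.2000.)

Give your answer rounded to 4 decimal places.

Step 0: x=[3.5000] v=[0.0000]
Step 1: x=[3.4418] v=[-0.2909]
Step 2: x=[3.3297] v=[-0.5606]
Step 3: x=[3.1718] v=[-0.7896]
Step 4: x=[2.9796] v=[-0.9612]
Step 5: x=[2.7670] v=[-1.0629]
Step 6: x=[2.5495] v=[-1.0873]
Step 7: x=[2.3430] v=[-1.0326]
Step 8: x=[2.1624] v=[-0.9028]
Step 9: x=[2.0209] v=[-0.7073]
Step 10: x=[1.9288] v=[-0.4604]
Step 11: x=[1.8928] v=[-0.1800]
Step 12: x=[1.9155] v=[0.1135]
First v>=0 after going negative at step 12, time=2.4000

Answer: 2.4000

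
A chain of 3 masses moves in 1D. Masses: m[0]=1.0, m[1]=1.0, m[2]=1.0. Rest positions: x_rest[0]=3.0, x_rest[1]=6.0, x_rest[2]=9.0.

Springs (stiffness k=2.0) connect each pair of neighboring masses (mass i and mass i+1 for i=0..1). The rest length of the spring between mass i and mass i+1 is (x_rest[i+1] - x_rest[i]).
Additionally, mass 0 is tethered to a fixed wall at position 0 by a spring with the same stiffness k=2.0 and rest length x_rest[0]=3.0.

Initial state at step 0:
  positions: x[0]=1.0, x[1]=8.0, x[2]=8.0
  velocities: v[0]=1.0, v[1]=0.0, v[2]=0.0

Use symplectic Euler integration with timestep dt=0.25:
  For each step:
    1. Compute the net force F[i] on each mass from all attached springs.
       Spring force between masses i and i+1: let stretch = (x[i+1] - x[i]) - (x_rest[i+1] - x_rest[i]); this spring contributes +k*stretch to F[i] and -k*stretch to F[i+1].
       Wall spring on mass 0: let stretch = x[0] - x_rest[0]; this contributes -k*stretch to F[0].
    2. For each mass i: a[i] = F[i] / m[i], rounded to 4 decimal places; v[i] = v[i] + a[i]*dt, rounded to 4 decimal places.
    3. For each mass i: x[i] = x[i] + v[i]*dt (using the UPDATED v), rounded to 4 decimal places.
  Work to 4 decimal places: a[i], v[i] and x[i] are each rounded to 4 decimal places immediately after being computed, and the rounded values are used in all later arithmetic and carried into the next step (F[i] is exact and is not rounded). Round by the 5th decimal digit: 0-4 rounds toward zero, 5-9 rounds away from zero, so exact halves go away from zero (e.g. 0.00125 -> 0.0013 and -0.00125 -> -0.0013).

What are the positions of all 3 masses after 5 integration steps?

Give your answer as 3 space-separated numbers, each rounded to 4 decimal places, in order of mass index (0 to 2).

Answer: 5.1400 4.2122 9.7981

Derivation:
Step 0: x=[1.0000 8.0000 8.0000] v=[1.0000 0.0000 0.0000]
Step 1: x=[2.0000 7.1250 8.3750] v=[4.0000 -3.5000 1.5000]
Step 2: x=[3.3906 5.7656 8.9688] v=[5.5625 -5.4375 2.3750]
Step 3: x=[4.6543 4.5098 9.5372] v=[5.0547 -5.0234 2.2734]
Step 4: x=[5.3181 3.9004 9.8521] v=[2.6553 -2.4375 1.2597]
Step 5: x=[5.1400 4.2122 9.7981] v=[-0.7126 1.2472 -0.2162]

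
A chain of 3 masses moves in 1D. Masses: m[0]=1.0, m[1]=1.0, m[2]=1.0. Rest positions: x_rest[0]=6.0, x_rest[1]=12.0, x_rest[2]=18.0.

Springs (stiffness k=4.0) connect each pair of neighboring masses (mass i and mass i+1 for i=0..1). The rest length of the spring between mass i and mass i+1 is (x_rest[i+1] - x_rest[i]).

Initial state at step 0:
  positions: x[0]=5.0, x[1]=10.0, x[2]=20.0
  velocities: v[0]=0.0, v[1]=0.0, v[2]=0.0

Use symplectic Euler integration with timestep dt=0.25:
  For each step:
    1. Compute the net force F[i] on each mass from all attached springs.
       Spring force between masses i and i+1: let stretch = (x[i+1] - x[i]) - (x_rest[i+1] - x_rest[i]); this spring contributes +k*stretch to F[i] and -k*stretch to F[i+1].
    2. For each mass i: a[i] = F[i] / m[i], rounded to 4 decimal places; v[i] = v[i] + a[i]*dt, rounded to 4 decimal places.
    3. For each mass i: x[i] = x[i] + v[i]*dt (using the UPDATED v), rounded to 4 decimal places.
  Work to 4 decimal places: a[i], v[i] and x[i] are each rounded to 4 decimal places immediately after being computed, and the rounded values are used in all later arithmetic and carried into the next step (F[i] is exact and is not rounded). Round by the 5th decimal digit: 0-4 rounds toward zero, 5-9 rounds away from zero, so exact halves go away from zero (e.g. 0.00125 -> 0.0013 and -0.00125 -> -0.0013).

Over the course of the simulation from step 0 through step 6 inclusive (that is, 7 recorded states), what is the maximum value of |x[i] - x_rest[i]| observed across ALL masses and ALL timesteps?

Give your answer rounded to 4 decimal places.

Step 0: x=[5.0000 10.0000 20.0000] v=[0.0000 0.0000 0.0000]
Step 1: x=[4.7500 11.2500 19.0000] v=[-1.0000 5.0000 -4.0000]
Step 2: x=[4.6250 12.8125 17.5625] v=[-0.5000 6.2500 -5.7500]
Step 3: x=[5.0469 13.5156 16.4375] v=[1.6875 2.8125 -4.5000]
Step 4: x=[6.0860 12.8320 16.0820] v=[4.1562 -2.7343 -1.4219]
Step 5: x=[7.3116 11.2744 16.4140] v=[4.9022 -6.2303 1.3281]
Step 6: x=[8.0279 10.0110 16.9611] v=[2.8650 -5.0535 2.1885]
Max displacement = 2.0279

Answer: 2.0279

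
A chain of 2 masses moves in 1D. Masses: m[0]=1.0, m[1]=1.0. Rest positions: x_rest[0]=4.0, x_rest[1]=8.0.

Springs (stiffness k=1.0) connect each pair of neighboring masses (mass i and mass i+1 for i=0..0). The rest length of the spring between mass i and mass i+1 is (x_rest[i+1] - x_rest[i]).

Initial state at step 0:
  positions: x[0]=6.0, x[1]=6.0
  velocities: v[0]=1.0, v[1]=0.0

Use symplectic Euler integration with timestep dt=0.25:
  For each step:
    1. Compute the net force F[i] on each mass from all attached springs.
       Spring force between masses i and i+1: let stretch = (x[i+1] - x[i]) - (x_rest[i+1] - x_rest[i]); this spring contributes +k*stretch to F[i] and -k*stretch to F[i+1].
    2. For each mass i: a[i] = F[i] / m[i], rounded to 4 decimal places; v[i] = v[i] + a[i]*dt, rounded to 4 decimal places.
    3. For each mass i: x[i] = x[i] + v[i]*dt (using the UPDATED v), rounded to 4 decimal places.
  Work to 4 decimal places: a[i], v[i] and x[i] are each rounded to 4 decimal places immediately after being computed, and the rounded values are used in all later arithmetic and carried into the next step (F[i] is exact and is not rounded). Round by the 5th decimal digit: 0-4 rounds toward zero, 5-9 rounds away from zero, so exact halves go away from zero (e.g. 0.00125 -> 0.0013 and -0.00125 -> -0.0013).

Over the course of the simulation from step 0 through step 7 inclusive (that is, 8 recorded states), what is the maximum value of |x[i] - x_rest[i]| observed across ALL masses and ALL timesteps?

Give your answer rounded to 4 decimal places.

Answer: 2.4628

Derivation:
Step 0: x=[6.0000 6.0000] v=[1.0000 0.0000]
Step 1: x=[6.0000 6.2500] v=[0.0000 1.0000]
Step 2: x=[5.7656 6.7344] v=[-0.9375 1.9375]
Step 3: x=[5.3418 7.4082] v=[-1.6953 2.6953]
Step 4: x=[4.7971 8.2029] v=[-2.1787 3.1787]
Step 5: x=[4.2153 9.0347] v=[-2.3273 3.3273]
Step 6: x=[3.6847 9.8153] v=[-2.1225 3.1225]
Step 7: x=[3.2872 10.4628] v=[-1.5899 2.5899]
Max displacement = 2.4628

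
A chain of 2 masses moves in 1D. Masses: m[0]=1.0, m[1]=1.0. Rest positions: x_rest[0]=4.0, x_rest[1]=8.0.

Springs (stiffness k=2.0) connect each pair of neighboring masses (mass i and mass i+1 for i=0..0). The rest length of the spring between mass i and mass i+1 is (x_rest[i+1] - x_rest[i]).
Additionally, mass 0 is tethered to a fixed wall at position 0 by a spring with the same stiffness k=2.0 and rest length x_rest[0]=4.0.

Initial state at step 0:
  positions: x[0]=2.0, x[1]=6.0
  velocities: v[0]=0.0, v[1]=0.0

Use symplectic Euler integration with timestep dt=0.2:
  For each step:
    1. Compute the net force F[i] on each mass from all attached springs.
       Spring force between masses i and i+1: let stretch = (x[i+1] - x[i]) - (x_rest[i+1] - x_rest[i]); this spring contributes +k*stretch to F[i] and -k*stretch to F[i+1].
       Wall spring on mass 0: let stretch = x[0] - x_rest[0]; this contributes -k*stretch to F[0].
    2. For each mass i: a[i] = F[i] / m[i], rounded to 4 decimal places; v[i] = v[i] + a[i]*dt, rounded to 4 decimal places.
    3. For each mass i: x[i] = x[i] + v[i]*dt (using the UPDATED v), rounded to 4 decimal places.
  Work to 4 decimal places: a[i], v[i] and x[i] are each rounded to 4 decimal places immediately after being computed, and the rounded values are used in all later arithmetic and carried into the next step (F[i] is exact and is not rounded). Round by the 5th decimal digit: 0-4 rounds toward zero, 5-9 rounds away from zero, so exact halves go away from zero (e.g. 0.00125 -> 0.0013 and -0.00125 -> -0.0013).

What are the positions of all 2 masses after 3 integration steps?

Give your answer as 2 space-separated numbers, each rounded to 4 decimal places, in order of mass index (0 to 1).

Step 0: x=[2.0000 6.0000] v=[0.0000 0.0000]
Step 1: x=[2.1600 6.0000] v=[0.8000 0.0000]
Step 2: x=[2.4544 6.0128] v=[1.4720 0.0640]
Step 3: x=[2.8371 6.0609] v=[1.9136 0.2406]

Answer: 2.8371 6.0609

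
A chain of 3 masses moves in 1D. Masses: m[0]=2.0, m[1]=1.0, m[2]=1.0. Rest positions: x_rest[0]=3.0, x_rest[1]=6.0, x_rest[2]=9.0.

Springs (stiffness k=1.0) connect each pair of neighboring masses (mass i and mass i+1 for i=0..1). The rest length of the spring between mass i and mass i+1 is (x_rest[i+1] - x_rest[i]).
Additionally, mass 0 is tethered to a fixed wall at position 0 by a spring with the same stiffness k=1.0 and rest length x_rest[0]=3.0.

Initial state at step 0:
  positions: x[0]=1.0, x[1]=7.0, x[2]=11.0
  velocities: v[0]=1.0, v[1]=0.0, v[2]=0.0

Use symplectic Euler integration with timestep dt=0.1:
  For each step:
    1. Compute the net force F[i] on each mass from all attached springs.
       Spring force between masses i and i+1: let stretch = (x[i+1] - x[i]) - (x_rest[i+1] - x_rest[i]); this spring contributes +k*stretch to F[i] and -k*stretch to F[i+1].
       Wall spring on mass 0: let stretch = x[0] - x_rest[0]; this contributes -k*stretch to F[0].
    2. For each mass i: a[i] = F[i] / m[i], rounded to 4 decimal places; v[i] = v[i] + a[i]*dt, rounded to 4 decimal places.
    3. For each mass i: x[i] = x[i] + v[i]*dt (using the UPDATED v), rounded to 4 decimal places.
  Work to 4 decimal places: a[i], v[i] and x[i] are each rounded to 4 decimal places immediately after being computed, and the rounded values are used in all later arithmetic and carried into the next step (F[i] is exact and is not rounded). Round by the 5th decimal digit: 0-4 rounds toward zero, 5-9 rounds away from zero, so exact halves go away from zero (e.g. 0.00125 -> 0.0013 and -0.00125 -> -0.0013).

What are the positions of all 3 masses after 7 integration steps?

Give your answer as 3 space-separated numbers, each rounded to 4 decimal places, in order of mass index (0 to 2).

Step 0: x=[1.0000 7.0000 11.0000] v=[1.0000 0.0000 0.0000]
Step 1: x=[1.1250 6.9800 10.9900] v=[1.2500 -0.2000 -0.1000]
Step 2: x=[1.2737 6.9416 10.9699] v=[1.4865 -0.3845 -0.2010]
Step 3: x=[1.4443 6.8868 10.9395] v=[1.7062 -0.5485 -0.3038]
Step 4: x=[1.6349 6.8181 10.8986] v=[1.9061 -0.6875 -0.4091]
Step 5: x=[1.8433 6.7383 10.8469] v=[2.0835 -0.7978 -0.5172]
Step 6: x=[2.0669 6.6507 10.7841] v=[2.2361 -0.8764 -0.6281]
Step 7: x=[2.3031 6.5586 10.7100] v=[2.3620 -0.9214 -0.7414]

Answer: 2.3031 6.5586 10.7100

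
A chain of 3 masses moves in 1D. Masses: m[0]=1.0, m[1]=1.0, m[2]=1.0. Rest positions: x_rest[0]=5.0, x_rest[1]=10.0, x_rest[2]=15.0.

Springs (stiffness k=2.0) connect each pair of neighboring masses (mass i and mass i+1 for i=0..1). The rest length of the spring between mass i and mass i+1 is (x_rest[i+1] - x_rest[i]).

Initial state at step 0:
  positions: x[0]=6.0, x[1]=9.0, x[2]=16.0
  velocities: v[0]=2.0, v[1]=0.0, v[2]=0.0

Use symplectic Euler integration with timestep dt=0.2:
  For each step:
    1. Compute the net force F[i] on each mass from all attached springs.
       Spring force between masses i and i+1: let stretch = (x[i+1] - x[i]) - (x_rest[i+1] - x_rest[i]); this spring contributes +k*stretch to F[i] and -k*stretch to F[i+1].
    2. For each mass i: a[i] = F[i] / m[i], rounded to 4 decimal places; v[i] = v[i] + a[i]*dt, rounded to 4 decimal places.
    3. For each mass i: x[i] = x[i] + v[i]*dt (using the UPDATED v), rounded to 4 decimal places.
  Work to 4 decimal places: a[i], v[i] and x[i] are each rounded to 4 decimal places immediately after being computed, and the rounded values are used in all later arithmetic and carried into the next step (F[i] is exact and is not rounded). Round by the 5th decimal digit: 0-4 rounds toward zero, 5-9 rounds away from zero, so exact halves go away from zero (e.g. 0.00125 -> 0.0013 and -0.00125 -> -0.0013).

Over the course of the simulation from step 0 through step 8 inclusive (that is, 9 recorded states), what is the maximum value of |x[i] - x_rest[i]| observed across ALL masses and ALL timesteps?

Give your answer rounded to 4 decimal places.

Answer: 2.5132

Derivation:
Step 0: x=[6.0000 9.0000 16.0000] v=[2.0000 0.0000 0.0000]
Step 1: x=[6.2400 9.3200 15.8400] v=[1.2000 1.6000 -0.8000]
Step 2: x=[6.3264 9.9152 15.5584] v=[0.4320 2.9760 -1.4080]
Step 3: x=[6.2999 10.6748 15.2253] v=[-0.1325 3.7978 -1.6653]
Step 4: x=[6.2234 11.4484 14.9282] v=[-0.3825 3.8680 -1.4855]
Step 5: x=[6.1649 12.0824 14.7527] v=[-0.2925 3.1699 -0.8774]
Step 6: x=[6.1798 12.4566 14.7636] v=[0.0745 1.8710 0.0545]
Step 7: x=[6.2968 12.5132 14.9899] v=[0.5852 0.2831 1.1317]
Step 8: x=[6.5112 12.2706 15.4181] v=[1.0718 -1.2128 2.1410]
Max displacement = 2.5132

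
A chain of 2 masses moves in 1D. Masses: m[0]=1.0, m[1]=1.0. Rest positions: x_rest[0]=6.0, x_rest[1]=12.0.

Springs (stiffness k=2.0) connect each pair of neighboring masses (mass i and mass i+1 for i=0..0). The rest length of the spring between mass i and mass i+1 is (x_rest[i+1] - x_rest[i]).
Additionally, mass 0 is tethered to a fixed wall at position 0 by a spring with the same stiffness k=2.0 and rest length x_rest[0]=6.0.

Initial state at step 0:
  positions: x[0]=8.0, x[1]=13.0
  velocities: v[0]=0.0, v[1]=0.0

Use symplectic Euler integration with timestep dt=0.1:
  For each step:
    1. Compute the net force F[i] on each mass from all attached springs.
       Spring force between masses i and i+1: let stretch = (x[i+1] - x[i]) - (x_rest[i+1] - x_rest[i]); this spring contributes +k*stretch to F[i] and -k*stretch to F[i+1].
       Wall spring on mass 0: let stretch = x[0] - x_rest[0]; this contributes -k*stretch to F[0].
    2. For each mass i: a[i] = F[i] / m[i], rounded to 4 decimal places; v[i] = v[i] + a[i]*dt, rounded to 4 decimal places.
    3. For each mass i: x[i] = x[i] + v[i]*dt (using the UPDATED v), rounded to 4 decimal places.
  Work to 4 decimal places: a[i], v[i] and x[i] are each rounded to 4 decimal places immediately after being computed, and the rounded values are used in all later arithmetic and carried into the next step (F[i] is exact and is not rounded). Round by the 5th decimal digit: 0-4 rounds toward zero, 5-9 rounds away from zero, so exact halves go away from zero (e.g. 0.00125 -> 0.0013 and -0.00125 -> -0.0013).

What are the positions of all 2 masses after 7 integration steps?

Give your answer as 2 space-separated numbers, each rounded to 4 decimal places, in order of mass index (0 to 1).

Step 0: x=[8.0000 13.0000] v=[0.0000 0.0000]
Step 1: x=[7.9400 13.0200] v=[-0.6000 0.2000]
Step 2: x=[7.8228 13.0584] v=[-1.1720 0.3840]
Step 3: x=[7.6539 13.1121] v=[-1.6894 0.5369]
Step 4: x=[7.4411 13.1766] v=[-2.1285 0.6453]
Step 5: x=[7.1941 13.2464] v=[-2.4696 0.6982]
Step 6: x=[6.9243 13.3152] v=[-2.6980 0.6877]
Step 7: x=[6.6438 13.3762] v=[-2.8047 0.6095]

Answer: 6.6438 13.3762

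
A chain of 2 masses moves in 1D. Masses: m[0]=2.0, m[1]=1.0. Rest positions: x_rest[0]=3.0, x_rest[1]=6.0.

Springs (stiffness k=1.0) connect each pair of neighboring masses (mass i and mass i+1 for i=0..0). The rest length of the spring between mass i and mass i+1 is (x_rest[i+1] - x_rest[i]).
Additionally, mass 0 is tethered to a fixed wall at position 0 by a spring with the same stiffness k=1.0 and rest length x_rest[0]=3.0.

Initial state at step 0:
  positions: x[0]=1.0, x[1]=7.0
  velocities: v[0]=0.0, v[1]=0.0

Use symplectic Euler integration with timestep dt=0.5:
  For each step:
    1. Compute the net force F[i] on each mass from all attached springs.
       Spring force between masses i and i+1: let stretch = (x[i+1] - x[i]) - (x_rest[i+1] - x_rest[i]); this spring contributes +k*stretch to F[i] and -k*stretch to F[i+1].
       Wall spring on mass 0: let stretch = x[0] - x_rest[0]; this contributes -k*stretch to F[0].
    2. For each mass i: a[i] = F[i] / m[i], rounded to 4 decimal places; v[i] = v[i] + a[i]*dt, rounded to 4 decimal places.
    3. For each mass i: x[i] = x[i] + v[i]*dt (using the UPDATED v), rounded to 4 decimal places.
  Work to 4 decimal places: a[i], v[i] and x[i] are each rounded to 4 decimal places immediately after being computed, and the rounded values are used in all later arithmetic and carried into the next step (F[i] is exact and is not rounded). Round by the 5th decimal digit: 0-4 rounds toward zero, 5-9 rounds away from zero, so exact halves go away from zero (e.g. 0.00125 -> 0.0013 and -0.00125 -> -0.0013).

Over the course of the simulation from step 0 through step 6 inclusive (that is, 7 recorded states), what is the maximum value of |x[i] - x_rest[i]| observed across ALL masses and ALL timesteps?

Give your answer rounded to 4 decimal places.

Step 0: x=[1.0000 7.0000] v=[0.0000 0.0000]
Step 1: x=[1.6250 6.2500] v=[1.2500 -1.5000]
Step 2: x=[2.6250 5.0938] v=[2.0000 -2.3125]
Step 3: x=[3.6055 4.0704] v=[1.9610 -2.0469]
Step 4: x=[4.1935 3.6807] v=[1.1759 -0.7794]
Step 5: x=[4.1932 4.1692] v=[-0.0007 0.9770]
Step 6: x=[3.6657 5.4137] v=[-1.0550 2.4890]
Max displacement = 2.3193

Answer: 2.3193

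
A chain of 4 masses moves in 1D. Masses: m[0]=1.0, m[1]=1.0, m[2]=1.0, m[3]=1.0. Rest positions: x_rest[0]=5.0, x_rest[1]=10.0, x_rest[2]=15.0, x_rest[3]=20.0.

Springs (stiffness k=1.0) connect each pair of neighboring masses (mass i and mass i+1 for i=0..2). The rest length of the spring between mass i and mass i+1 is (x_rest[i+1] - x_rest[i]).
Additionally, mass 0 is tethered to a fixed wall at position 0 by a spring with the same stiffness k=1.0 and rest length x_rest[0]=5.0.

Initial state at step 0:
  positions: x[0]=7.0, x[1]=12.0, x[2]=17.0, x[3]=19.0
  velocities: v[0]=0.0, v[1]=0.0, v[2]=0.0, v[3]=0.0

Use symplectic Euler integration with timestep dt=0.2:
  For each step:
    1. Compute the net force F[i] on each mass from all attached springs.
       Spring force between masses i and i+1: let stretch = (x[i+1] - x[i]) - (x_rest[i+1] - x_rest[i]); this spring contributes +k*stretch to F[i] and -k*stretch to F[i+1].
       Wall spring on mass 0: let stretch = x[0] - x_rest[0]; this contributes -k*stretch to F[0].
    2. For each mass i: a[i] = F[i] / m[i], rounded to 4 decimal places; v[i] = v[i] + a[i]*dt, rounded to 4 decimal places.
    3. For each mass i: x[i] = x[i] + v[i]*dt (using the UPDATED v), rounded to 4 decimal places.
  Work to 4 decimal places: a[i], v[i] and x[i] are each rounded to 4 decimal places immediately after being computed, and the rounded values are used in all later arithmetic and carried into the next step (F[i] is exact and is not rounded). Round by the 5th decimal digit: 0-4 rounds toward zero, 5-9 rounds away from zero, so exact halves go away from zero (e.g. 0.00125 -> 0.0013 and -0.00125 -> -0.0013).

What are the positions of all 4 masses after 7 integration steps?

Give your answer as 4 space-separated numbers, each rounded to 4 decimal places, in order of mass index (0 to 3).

Answer: 5.4111 11.2662 15.1031 21.3343

Derivation:
Step 0: x=[7.0000 12.0000 17.0000 19.0000] v=[0.0000 0.0000 0.0000 0.0000]
Step 1: x=[6.9200 12.0000 16.8800 19.1200] v=[-0.4000 0.0000 -0.6000 0.6000]
Step 2: x=[6.7664 11.9920 16.6544 19.3504] v=[-0.7680 -0.0400 -1.1280 1.1520]
Step 3: x=[6.5512 11.9615 16.3501 19.6730] v=[-1.0762 -0.1526 -1.5213 1.6128]
Step 4: x=[6.2903 11.8901 16.0032 20.0626] v=[-1.3044 -0.3569 -1.7344 1.9482]
Step 5: x=[6.0018 11.7593 15.6542 20.4899] v=[-1.4425 -0.6542 -1.7451 2.1363]
Step 6: x=[5.7035 11.5540 15.3428 20.9237] v=[-1.4914 -1.0267 -1.5569 2.1692]
Step 7: x=[5.4111 11.2662 15.1031 21.3343] v=[-1.4620 -1.4390 -1.1985 2.0530]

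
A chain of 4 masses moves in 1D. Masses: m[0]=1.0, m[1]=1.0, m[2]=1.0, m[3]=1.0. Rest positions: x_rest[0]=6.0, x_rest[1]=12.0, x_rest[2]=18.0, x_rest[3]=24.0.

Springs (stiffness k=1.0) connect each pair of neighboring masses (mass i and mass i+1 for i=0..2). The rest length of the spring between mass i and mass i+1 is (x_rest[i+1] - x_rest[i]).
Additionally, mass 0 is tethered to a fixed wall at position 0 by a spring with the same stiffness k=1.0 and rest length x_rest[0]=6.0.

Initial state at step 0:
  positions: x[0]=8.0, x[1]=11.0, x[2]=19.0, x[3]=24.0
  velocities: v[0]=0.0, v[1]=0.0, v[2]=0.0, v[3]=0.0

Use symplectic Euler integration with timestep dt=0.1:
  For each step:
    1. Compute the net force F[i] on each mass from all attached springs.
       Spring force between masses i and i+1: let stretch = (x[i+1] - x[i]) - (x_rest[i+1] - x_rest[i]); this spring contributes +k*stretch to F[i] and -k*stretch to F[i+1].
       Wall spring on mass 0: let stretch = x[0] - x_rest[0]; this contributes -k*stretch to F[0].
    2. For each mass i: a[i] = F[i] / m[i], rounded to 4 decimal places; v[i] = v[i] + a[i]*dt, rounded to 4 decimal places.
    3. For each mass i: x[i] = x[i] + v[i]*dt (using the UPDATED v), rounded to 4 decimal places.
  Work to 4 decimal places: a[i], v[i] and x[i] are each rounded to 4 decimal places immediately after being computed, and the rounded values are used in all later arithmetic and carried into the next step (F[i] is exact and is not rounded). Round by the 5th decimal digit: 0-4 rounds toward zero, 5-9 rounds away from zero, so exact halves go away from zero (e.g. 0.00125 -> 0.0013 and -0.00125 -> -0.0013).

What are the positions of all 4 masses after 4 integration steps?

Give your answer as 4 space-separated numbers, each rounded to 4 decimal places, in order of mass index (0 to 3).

Answer: 7.5222 11.4735 18.7177 24.0941

Derivation:
Step 0: x=[8.0000 11.0000 19.0000 24.0000] v=[0.0000 0.0000 0.0000 0.0000]
Step 1: x=[7.9500 11.0500 18.9700 24.0100] v=[-0.5000 0.5000 -0.3000 0.1000]
Step 2: x=[7.8515 11.1482 18.9112 24.0296] v=[-0.9850 0.9820 -0.5880 0.1960]
Step 3: x=[7.7075 11.2911 18.8260 24.0580] v=[-1.4405 1.4286 -0.8525 0.2842]
Step 4: x=[7.5222 11.4735 18.7177 24.0941] v=[-1.8529 1.8237 -1.0828 0.3610]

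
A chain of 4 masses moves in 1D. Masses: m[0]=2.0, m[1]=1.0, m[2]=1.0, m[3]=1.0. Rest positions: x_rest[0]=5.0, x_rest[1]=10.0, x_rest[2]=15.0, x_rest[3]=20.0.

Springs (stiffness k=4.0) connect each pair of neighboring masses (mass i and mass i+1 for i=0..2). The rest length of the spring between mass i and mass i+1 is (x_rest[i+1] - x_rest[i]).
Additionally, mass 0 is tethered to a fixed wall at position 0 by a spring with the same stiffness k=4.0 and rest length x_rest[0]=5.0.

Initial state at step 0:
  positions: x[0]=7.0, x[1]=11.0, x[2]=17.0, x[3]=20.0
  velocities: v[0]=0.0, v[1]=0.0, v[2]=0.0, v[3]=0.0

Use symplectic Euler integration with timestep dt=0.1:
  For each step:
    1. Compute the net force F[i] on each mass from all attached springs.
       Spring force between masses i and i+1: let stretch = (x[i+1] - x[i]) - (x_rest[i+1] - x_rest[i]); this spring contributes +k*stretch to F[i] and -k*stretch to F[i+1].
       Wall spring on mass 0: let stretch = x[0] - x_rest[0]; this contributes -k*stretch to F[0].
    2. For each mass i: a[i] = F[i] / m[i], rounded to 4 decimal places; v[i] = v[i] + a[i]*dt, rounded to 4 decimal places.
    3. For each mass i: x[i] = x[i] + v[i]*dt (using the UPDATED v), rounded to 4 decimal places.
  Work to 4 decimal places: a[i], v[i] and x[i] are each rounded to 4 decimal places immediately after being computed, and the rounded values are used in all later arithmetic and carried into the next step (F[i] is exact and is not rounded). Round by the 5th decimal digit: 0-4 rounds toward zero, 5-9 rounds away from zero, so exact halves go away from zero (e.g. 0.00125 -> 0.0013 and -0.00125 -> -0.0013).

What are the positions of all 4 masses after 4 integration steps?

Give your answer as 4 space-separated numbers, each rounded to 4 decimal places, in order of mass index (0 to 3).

Step 0: x=[7.0000 11.0000 17.0000 20.0000] v=[0.0000 0.0000 0.0000 0.0000]
Step 1: x=[6.9400 11.0800 16.8800 20.0800] v=[-0.6000 0.8000 -1.2000 0.8000]
Step 2: x=[6.8240 11.2264 16.6560 20.2320] v=[-1.1600 1.4640 -2.2400 1.5200]
Step 3: x=[6.6596 11.4139 16.3579 20.4410] v=[-1.6443 1.8749 -2.9814 2.0896]
Step 4: x=[6.4571 11.6090 16.0253 20.6866] v=[-2.0254 1.9508 -3.3258 2.4564]

Answer: 6.4571 11.6090 16.0253 20.6866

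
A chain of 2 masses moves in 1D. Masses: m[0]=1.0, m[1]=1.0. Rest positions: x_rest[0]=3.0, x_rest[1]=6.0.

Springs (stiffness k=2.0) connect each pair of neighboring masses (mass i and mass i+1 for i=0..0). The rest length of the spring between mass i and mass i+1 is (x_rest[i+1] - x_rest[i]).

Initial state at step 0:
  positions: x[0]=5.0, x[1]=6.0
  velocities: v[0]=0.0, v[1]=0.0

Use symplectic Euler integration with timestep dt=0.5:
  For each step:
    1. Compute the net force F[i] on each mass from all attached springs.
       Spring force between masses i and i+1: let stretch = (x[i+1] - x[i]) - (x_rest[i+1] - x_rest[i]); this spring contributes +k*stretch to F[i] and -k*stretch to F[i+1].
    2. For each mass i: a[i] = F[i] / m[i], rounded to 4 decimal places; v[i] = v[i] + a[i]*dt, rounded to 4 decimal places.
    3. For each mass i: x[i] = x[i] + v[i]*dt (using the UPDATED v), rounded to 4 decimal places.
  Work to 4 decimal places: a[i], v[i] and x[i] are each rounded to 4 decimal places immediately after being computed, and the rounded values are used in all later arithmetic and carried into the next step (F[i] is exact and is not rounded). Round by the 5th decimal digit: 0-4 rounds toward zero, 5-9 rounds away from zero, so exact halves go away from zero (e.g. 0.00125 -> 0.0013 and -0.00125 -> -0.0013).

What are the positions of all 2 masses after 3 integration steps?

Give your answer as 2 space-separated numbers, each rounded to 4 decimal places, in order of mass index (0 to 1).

Answer: 3.0000 8.0000

Derivation:
Step 0: x=[5.0000 6.0000] v=[0.0000 0.0000]
Step 1: x=[4.0000 7.0000] v=[-2.0000 2.0000]
Step 2: x=[3.0000 8.0000] v=[-2.0000 2.0000]
Step 3: x=[3.0000 8.0000] v=[0.0000 0.0000]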